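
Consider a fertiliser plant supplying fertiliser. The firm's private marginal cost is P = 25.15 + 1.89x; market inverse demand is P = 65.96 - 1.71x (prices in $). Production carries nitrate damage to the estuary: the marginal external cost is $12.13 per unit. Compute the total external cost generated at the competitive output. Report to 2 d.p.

$137.51

Market equilibrium (private): 25.15 + 1.89x = 65.96 - 1.71x → x_m = 11.3361.
Total external cost = MEC × x_m = 12.13 × 11.3361 = 137.5069.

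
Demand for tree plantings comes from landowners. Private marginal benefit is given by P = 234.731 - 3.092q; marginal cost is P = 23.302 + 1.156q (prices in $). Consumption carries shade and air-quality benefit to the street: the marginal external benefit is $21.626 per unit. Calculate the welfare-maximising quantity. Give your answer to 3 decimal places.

Social marginal benefit = demand + MEB = 256.357 - 3.092q.
Set SMB = MC: 256.357 - 3.092q = 23.302 + 1.156q → q* = 54.8623.

q* = 54.862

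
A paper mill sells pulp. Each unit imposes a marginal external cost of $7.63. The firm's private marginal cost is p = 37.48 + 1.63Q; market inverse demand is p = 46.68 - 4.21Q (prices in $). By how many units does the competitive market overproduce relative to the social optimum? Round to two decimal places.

Market equilibrium (private): 37.48 + 1.63Q = 46.68 - 4.21Q → Q_m = 1.5753.
Social marginal cost = private MC + MEC = 45.11 + 1.63Q.
Set SMC = demand: 45.11 + 1.63Q = 46.68 - 4.21Q → Q* = 0.2688.
Gap = |1.5753 − 0.2688| = 1.3065.

1.31 units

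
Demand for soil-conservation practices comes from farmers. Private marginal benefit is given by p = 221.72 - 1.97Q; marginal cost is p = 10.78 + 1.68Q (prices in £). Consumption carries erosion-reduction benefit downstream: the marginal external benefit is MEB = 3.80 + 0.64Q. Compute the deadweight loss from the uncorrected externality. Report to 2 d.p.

DWL = £276.34

Market equilibrium (private): 10.78 + 1.68Q = 221.72 - 1.97Q → Q_m = 57.7918.
Social marginal benefit = demand + MEB = 225.52 - 1.33Q.
Set SMB = MC: 225.52 - 1.33Q = 10.78 + 1.68Q → Q* = 71.3422.
The loss is the area between SMB and MC from Q* to Q_m; with linear curves that's a triangle of height MEB(Q_m).
DWL = ½ × 13.5504 × 40.7867 = 276.3380.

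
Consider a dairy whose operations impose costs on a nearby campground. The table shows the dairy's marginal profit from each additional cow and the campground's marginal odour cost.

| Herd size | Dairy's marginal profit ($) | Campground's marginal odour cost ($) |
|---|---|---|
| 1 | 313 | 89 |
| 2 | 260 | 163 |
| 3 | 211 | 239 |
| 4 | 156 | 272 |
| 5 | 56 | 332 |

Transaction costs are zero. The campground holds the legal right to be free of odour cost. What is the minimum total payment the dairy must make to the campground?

$252

Efficient level: marginal profit ≥ marginal odour cost through level 2, so k* = 2.
With the campground holding the right, the dairy must at least compensate total damage at k*: 89 + 163 = 252.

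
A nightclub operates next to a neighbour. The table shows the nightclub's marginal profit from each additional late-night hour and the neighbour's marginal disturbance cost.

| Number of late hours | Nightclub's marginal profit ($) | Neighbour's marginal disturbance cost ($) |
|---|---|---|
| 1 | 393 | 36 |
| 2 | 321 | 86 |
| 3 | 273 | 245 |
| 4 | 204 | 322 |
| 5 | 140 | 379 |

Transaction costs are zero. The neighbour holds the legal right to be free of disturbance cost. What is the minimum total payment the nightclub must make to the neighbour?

$367

Efficient level: marginal profit ≥ marginal disturbance cost through level 3, so k* = 3.
With the neighbour holding the right, the nightclub must at least compensate total damage at k*: 36 + 86 + 245 = 367.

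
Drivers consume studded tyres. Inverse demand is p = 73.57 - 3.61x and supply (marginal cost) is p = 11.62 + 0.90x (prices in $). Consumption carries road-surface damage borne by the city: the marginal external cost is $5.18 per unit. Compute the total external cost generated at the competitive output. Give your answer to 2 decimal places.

Market equilibrium (private): 11.62 + 0.90x = 73.57 - 3.61x → x_m = 13.7361.
Total external cost = MEC × x_m = 5.18 × 13.7361 = 71.1530.

$71.15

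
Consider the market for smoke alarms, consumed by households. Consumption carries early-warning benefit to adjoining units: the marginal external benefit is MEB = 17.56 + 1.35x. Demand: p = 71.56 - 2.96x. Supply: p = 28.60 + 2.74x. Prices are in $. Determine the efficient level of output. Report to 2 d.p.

x* = 13.91

Social marginal benefit = demand + MEB = 89.12 - 1.61x.
Set SMB = MC: 89.12 - 1.61x = 28.60 + 2.74x → x* = 13.9126.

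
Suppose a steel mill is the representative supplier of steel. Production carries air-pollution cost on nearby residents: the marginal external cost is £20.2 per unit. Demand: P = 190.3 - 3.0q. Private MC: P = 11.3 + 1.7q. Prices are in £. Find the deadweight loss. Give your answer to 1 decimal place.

DWL = £43.4

Market equilibrium (private): 11.3 + 1.7q = 190.3 - 3.0q → q_m = 38.0851.
Social marginal cost = private MC + MEC = 31.5 + 1.7q.
Set SMC = demand: 31.5 + 1.7q = 190.3 - 3.0q → q* = 33.7872.
The welfare-loss triangle has base |q_m − q*| and height MEC(q_m) (the vertical gap between SMC and demand is zero at q* and MEC at q_m).
DWL = ½ × 4.2979 × 20.2000 = 43.4088.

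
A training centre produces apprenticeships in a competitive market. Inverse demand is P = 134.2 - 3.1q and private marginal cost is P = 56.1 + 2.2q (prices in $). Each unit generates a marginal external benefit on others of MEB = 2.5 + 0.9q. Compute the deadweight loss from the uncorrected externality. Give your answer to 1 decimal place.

Market equilibrium (private): 56.1 + 2.2q = 134.2 - 3.1q → q_m = 14.7358.
Social marginal cost = private MC − MEB = 53.6 + 1.3q.
Set SMC = demand: 53.6 + 1.3q = 134.2 - 3.1q → q* = 18.3182.
Height of the DWL triangle at q_m is demand(q_m) − SMC(q_m) = MEB(q_m) = 15.7623.
DWL = ½ × 3.5824 × 15.7623 = 28.2334.

DWL = $28.2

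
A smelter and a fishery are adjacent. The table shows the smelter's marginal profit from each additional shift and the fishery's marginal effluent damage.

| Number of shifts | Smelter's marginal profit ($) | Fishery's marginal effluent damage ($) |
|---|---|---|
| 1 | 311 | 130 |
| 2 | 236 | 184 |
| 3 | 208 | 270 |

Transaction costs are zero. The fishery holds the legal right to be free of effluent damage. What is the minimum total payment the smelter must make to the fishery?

$314

Efficient level: marginal profit ≥ marginal effluent damage through level 2, so k* = 2.
With the fishery holding the right, the smelter must at least compensate total damage at k*: 130 + 184 = 314.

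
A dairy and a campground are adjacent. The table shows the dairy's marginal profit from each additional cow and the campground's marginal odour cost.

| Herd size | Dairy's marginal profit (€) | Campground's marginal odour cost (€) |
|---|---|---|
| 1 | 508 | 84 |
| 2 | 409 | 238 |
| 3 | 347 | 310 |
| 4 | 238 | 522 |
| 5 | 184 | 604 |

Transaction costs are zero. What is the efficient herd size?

3

Bargaining reaches the level where marginal profit last exceeds marginal odour cost.
That holds through level 3 (347 ≥ 310) but not at 4 (238 < 522).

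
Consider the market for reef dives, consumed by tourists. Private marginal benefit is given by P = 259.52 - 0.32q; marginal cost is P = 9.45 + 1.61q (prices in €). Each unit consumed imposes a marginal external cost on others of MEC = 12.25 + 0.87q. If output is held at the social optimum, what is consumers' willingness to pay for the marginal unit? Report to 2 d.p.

Social marginal benefit = demand − MEC = 247.27 - 1.19q.
Set SMB = MC: 247.27 - 1.19q = 9.45 + 1.61q → q* = 84.9357.
Consumer price on the demand curve at q*: 259.52 − 0.32×84.9357 = 232.3406.

P = €232.34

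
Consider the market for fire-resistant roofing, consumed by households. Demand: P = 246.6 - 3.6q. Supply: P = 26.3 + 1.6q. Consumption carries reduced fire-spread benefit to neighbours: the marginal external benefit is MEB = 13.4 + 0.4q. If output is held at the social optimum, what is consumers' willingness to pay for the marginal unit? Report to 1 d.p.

P = 71.3

Social marginal benefit = demand + MEB = 260.0 - 3.2q.
Set SMB = MC: 260.0 - 3.2q = 26.3 + 1.6q → q* = 48.6875.
Consumer price on the demand curve at q*: 246.6 − 3.6×48.6875 = 71.3250.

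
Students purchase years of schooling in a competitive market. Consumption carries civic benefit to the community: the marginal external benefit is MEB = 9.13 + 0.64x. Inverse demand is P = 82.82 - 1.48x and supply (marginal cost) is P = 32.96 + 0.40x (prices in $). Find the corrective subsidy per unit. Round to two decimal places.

Social marginal benefit = demand + MEB = 91.95 - 0.84x.
Set SMB = MC: 91.95 - 0.84x = 32.96 + 0.40x → x* = 47.5726.
The Pigouvian subsidy equals MEB at x*: 9.13 + 0.64×47.5726 = 39.5765.

subsidy = $39.58 per unit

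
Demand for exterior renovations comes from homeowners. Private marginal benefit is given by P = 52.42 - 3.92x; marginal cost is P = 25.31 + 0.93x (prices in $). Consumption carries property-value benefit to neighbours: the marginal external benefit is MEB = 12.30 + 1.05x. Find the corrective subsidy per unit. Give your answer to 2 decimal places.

Social marginal benefit = demand + MEB = 64.72 - 2.87x.
Set SMB = MC: 64.72 - 2.87x = 25.31 + 0.93x → x* = 10.3711.
The Pigouvian subsidy equals MEB at x*: 12.30 + 1.05×10.3711 = 23.1897.

subsidy = $23.19 per unit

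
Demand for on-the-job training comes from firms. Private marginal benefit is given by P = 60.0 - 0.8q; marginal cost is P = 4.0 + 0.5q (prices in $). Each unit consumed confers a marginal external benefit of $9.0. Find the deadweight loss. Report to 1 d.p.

Market equilibrium (private): 4.0 + 0.5q = 60.0 - 0.8q → q_m = 43.0769.
Social marginal benefit = demand + MEB = 69.0 - 0.8q.
Set SMB = MC: 69.0 - 0.8q = 4.0 + 0.5q → q* = 50.0000.
The welfare-loss triangle has base |q_m − q*| and height MEB(q_m) (the vertical gap between SMB and MC is zero at q* and MEB at q_m).
DWL = ½ × 6.9231 × 9.0000 = 31.1540.

DWL = $31.2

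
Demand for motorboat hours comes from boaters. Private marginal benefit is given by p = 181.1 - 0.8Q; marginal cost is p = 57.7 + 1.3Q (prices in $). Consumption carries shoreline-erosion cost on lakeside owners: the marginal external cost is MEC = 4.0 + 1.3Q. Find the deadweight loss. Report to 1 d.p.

Market equilibrium (private): 57.7 + 1.3Q = 181.1 - 0.8Q → Q_m = 58.7619.
Social marginal benefit = demand − MEC = 177.1 - 2.1Q.
Set SMB = MC: 177.1 - 2.1Q = 57.7 + 1.3Q → Q* = 35.1176.
The welfare-loss triangle has base |Q_m − Q*| and height MEC(Q_m) (the vertical gap between SMB and MC is zero at Q* and MEC at Q_m).
DWL = ½ × 23.6443 × 80.3905 = 950.3885.

DWL = $950.4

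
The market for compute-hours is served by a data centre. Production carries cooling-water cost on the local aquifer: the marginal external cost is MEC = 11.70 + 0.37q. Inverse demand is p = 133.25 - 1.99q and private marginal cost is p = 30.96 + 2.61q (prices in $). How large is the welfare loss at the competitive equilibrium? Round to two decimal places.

Market equilibrium (private): 30.96 + 2.61q = 133.25 - 1.99q → q_m = 22.2370.
Social marginal cost = private MC + MEC = 42.66 + 2.98q.
Set SMC = demand: 42.66 + 2.98q = 133.25 - 1.99q → q* = 18.2274.
Height of the DWL triangle at q_m is SMC(q_m) − demand(q_m) = MEC(q_m) = 19.9277.
DWL = ½ × 4.0096 × 19.9277 = 39.9511.

DWL = $39.95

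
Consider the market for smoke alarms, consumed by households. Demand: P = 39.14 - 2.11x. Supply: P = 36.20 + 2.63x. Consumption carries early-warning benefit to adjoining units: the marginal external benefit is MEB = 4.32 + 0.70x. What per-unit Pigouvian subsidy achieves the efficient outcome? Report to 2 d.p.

subsidy = 5.58 per unit

Social marginal benefit = demand + MEB = 43.46 - 1.41x.
Set SMB = MC: 43.46 - 1.41x = 36.20 + 2.63x → x* = 1.7970.
The Pigouvian subsidy equals MEB at x*: 4.32 + 0.70×1.7970 = 5.5779.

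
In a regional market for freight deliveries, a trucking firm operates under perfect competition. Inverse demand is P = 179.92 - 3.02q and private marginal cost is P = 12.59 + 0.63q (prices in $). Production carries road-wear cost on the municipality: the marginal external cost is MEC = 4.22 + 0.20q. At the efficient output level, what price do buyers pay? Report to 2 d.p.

Social marginal cost = private MC + MEC = 16.81 + 0.83q.
Set SMC = demand: 16.81 + 0.83q = 179.92 - 3.02q → q* = 42.3662.
Consumer price on the demand curve at q*: 179.92 − 3.02×42.3662 = 51.9741.

P = $51.97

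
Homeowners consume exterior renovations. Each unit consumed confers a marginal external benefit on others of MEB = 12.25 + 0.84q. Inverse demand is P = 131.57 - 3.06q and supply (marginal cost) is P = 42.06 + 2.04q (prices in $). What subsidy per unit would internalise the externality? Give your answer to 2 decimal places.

subsidy = $32.32 per unit

Social marginal benefit = demand + MEB = 143.82 - 2.22q.
Set SMB = MC: 143.82 - 2.22q = 42.06 + 2.04q → q* = 23.8873.
The Pigouvian subsidy equals MEB at q*: 12.25 + 0.84×23.8873 = 32.3153.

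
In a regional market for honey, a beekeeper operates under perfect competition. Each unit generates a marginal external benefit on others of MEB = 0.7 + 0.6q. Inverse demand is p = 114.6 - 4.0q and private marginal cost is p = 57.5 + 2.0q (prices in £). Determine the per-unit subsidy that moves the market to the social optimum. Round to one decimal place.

subsidy = £7.1 per unit

Social marginal cost = private MC − MEB = 56.8 + 1.4q.
Set SMC = demand: 56.8 + 1.4q = 114.6 - 4.0q → q* = 10.7037.
The Pigouvian subsidy equals MEB at q*: 0.7 + 0.6×10.7037 = 7.1222.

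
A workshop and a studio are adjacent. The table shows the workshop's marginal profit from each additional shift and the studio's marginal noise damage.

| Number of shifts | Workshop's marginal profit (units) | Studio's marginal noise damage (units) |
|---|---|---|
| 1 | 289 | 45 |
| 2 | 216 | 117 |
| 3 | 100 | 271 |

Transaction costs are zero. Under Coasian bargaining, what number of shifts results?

2

Bargaining reaches the level where marginal profit last exceeds marginal noise damage.
That holds through level 2 (216 ≥ 117) but not at 3 (100 < 271).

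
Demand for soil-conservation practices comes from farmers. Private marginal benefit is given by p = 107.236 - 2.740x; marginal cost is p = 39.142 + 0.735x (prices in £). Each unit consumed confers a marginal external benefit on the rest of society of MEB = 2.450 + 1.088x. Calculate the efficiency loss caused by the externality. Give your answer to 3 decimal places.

DWL = £118.350

Market equilibrium (private): 39.142 + 0.735x = 107.236 - 2.740x → x_m = 19.5954.
Social marginal benefit = demand + MEB = 109.686 - 1.652x.
Set SMB = MC: 109.686 - 1.652x = 39.142 + 0.735x → x* = 29.5534.
The welfare-loss triangle has base |x_m − x*| and height MEB(x_m) (the vertical gap between SMB and MC is zero at x* and MEB at x_m).
DWL = ½ × 9.9580 × 23.7698 = 118.3498.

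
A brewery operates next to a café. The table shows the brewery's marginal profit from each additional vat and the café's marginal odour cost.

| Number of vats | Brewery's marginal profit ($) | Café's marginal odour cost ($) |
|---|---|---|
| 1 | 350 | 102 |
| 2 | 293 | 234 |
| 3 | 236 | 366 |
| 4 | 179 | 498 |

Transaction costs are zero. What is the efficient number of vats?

2

Bargaining reaches the level where marginal profit last exceeds marginal odour cost.
That holds through level 2 (293 ≥ 234) but not at 3 (236 < 366).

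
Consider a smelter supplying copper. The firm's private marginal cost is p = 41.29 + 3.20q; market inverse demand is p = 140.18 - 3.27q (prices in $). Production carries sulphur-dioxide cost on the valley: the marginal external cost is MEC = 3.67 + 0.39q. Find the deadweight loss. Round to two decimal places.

Market equilibrium (private): 41.29 + 3.20q = 140.18 - 3.27q → q_m = 15.2844.
Social marginal cost = private MC + MEC = 44.96 + 3.59q.
Set SMC = demand: 44.96 + 3.59q = 140.18 - 3.27q → q* = 13.8805.
The welfare-loss triangle has base |q_m − q*| and height MEC(q_m) (the vertical gap between SMC and demand is zero at q* and MEC at q_m).
DWL = ½ × 1.4039 × 9.6309 = 6.7604.

DWL = $6.76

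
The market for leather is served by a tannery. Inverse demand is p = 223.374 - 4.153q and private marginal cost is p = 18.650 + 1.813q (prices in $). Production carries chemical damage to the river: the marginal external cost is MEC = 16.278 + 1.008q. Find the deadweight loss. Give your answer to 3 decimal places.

Market equilibrium (private): 18.650 + 1.813q = 223.374 - 4.153q → q_m = 34.3151.
Social marginal cost = private MC + MEC = 34.928 + 2.821q.
Set SMC = demand: 34.928 + 2.821q = 223.374 - 4.153q → q* = 27.0212.
The loss is the area between SMC and demand from q* to q_m; with linear curves that's a triangle of height MEC(q_m).
DWL = ½ × 7.2939 × 50.8676 = 185.5116.

DWL = $185.512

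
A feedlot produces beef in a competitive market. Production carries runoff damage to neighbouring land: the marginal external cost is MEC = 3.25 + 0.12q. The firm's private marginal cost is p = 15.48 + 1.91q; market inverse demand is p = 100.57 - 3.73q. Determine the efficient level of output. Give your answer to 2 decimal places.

q* = 14.21

Social marginal cost = private MC + MEC = 18.73 + 2.03q.
Set SMC = demand: 18.73 + 2.03q = 100.57 - 3.73q → q* = 14.2083.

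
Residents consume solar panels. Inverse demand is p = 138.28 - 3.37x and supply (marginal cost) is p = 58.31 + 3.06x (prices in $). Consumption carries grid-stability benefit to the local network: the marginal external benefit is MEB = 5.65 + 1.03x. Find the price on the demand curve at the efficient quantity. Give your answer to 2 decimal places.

P = $84.85

Social marginal benefit = demand + MEB = 143.93 - 2.34x.
Set SMB = MC: 143.93 - 2.34x = 58.31 + 3.06x → x* = 15.8556.
Consumer price on the demand curve at x*: 138.28 − 3.37×15.8556 = 84.8466.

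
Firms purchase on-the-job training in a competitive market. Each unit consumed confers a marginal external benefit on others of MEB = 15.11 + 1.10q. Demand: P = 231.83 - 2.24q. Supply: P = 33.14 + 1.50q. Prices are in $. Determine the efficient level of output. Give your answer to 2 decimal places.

q* = 80.98

Social marginal benefit = demand + MEB = 246.94 - 1.14q.
Set SMB = MC: 246.94 - 1.14q = 33.14 + 1.50q → q* = 80.9848.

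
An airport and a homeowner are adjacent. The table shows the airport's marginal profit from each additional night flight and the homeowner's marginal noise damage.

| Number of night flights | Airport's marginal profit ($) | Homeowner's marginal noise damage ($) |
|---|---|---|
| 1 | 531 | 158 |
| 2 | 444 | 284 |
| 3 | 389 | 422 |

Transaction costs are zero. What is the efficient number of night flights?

Bargaining reaches the level where marginal profit last exceeds marginal noise damage.
That holds through level 2 (444 ≥ 284) but not at 3 (389 < 422).

2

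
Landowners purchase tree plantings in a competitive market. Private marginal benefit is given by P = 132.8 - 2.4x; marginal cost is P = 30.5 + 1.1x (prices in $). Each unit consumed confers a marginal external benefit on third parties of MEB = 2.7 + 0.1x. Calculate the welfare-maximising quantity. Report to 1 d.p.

Social marginal benefit = demand + MEB = 135.5 - 2.3x.
Set SMB = MC: 135.5 - 2.3x = 30.5 + 1.1x → x* = 30.8824.

x* = 30.9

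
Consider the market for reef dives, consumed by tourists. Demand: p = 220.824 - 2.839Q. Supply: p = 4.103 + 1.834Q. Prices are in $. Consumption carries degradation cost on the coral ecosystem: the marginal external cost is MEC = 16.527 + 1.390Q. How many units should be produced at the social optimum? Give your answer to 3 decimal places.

Social marginal benefit = demand − MEC = 204.297 - 4.229Q.
Set SMB = MC: 204.297 - 4.229Q = 4.103 + 1.834Q → Q* = 33.0190.

Q* = 33.019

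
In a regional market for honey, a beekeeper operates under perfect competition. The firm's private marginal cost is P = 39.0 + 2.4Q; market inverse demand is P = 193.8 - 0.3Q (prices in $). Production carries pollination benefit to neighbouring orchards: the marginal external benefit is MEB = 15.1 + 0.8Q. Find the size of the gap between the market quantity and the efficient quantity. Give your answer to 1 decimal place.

32.1 units

Market equilibrium (private): 39.0 + 2.4Q = 193.8 - 0.3Q → Q_m = 57.3333.
Social marginal cost = private MC − MEB = 23.9 + 1.6Q.
Set SMC = demand: 23.9 + 1.6Q = 193.8 - 0.3Q → Q* = 89.4211.
Gap = |57.3333 − 89.4211| = 32.0878.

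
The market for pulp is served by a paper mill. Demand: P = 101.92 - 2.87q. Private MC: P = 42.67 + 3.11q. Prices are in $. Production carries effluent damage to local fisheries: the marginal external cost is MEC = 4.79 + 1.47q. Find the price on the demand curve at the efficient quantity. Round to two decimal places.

P = $80.94

Social marginal cost = private MC + MEC = 47.46 + 4.58q.
Set SMC = demand: 47.46 + 4.58q = 101.92 - 2.87q → q* = 7.3101.
Consumer price on the demand curve at q*: 101.92 − 2.87×7.3101 = 80.9400.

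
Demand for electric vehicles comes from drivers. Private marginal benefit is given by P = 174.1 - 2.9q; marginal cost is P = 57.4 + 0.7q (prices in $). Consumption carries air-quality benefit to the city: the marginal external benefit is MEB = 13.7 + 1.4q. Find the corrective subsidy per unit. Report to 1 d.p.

subsidy = $96.7 per unit

Social marginal benefit = demand + MEB = 187.8 - 1.5q.
Set SMB = MC: 187.8 - 1.5q = 57.4 + 0.7q → q* = 59.2727.
The Pigouvian subsidy equals MEB at q*: 13.7 + 1.4×59.2727 = 96.6818.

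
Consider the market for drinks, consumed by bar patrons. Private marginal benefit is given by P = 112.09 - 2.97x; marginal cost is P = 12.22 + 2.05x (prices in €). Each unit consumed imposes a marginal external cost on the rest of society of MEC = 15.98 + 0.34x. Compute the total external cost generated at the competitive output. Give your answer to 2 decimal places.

Market equilibrium (private): 12.22 + 2.05x = 112.09 - 2.97x → x_m = 19.8944.
Total external cost = ∫₀^{x_m} (15.98 + 0.34x) dx = 15.98×19.8944 + ½×0.34×19.8944² = 385.1963.

€385.20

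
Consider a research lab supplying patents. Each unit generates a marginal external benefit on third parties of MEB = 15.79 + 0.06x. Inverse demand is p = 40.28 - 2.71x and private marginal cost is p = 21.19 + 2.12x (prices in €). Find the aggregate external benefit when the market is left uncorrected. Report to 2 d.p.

€62.88

Market equilibrium (private): 21.19 + 2.12x = 40.28 - 2.71x → x_m = 3.9524.
Total external benefit = ∫₀^{x_m} (15.79 + 0.06x) dx = 15.79×3.9524 + ½×0.06×3.9524² = 62.8770.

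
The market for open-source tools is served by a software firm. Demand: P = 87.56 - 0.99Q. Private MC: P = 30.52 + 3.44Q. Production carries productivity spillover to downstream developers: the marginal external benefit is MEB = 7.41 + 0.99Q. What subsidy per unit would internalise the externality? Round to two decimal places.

subsidy = 25.96 per unit

Social marginal cost = private MC − MEB = 23.11 + 2.45Q.
Set SMC = demand: 23.11 + 2.45Q = 87.56 - 0.99Q → Q* = 18.7355.
The Pigouvian subsidy equals MEB at Q*: 7.41 + 0.99×18.7355 = 25.9581.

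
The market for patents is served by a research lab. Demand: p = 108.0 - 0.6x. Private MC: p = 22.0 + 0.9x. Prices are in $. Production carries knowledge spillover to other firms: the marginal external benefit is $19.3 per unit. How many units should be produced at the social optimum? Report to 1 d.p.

x* = 70.2

Social marginal cost = private MC − MEB = 2.7 + 0.9x.
Set SMC = demand: 2.7 + 0.9x = 108.0 - 0.6x → x* = 70.2000.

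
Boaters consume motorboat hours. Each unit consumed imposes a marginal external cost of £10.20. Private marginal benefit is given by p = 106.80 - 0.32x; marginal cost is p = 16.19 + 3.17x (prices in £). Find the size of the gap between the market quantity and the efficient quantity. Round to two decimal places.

2.92 units

Market equilibrium (private): 16.19 + 3.17x = 106.80 - 0.32x → x_m = 25.9628.
Social marginal benefit = demand − MEC = 96.60 - 0.32x.
Set SMB = MC: 96.60 - 0.32x = 16.19 + 3.17x → x* = 23.0401.
Gap = |25.9628 − 23.0401| = 2.9227.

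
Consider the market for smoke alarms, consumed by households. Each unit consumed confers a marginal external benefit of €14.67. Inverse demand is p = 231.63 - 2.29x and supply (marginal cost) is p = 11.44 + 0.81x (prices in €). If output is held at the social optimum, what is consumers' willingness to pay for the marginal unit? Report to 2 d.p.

Social marginal benefit = demand + MEB = 246.30 - 2.29x.
Set SMB = MC: 246.30 - 2.29x = 11.44 + 0.81x → x* = 75.7613.
Consumer price on the demand curve at x*: 231.63 − 2.29×75.7613 = 58.1366.

P = €58.14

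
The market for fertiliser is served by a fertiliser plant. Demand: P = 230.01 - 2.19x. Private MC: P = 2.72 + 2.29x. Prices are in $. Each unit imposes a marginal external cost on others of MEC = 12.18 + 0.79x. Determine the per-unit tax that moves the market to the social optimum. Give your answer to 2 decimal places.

tax = $44.43 per unit

Social marginal cost = private MC + MEC = 14.90 + 3.08x.
Set SMC = demand: 14.90 + 3.08x = 230.01 - 2.19x → x* = 40.8178.
The Pigouvian tax equals MEC at x*: 12.18 + 0.79×40.8178 = 44.4261.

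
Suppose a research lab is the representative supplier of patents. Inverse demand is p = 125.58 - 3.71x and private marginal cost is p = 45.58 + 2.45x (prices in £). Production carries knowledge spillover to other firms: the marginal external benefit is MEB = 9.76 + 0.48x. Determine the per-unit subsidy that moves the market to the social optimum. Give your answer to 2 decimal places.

Social marginal cost = private MC − MEB = 35.82 + 1.97x.
Set SMC = demand: 35.82 + 1.97x = 125.58 - 3.71x → x* = 15.8028.
The Pigouvian subsidy equals MEB at x*: 9.76 + 0.48×15.8028 = 17.3453.

subsidy = £17.35 per unit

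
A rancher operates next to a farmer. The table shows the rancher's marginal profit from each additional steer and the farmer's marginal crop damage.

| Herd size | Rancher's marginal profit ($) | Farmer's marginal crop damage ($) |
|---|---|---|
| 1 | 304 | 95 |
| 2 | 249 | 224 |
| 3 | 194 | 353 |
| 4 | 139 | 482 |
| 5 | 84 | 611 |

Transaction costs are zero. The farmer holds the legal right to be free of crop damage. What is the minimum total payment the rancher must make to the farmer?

$319

Efficient level: marginal profit ≥ marginal crop damage through level 2, so k* = 2.
With the farmer holding the right, the rancher must at least compensate total damage at k*: 95 + 224 = 319.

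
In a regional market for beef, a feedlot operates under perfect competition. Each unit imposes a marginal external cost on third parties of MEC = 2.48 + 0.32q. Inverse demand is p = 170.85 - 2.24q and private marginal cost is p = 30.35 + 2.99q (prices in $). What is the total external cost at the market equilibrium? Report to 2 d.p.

Market equilibrium (private): 30.35 + 2.99q = 170.85 - 2.24q → q_m = 26.8642.
Total external cost = ∫₀^{q_m} (2.48 + 0.32q) dq = 2.48×26.8642 + ½×0.32×26.8642² = 182.0929.

$182.09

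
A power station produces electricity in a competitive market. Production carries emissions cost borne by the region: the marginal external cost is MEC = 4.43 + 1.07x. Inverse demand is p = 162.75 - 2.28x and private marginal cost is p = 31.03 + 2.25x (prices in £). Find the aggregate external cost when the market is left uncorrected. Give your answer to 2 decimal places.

£581.15

Market equilibrium (private): 31.03 + 2.25x = 162.75 - 2.28x → x_m = 29.0773.
Total external cost = ∫₀^{x_m} (4.43 + 1.07x) dx = 4.43×29.0773 + ½×1.07×29.0773² = 581.1493.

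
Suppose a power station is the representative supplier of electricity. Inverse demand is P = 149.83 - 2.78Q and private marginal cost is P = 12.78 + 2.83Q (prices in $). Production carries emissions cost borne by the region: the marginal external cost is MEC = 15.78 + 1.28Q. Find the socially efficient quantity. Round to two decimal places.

Social marginal cost = private MC + MEC = 28.56 + 4.11Q.
Set SMC = demand: 28.56 + 4.11Q = 149.83 - 2.78Q → Q* = 17.6009.

Q* = 17.60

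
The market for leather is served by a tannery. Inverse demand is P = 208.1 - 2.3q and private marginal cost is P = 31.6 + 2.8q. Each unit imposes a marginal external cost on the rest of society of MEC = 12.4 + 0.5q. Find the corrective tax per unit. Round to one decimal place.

Social marginal cost = private MC + MEC = 44.0 + 3.3q.
Set SMC = demand: 44.0 + 3.3q = 208.1 - 2.3q → q* = 29.3036.
The Pigouvian tax equals MEC at q*: 12.4 + 0.5×29.3036 = 27.0518.

tax = 27.1 per unit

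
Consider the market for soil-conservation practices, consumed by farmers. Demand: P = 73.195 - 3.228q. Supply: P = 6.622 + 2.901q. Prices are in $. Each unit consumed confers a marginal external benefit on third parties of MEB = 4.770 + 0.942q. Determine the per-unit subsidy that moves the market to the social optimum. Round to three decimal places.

Social marginal benefit = demand + MEB = 77.965 - 2.286q.
Set SMB = MC: 77.965 - 2.286q = 6.622 + 2.901q → q* = 13.7542.
The Pigouvian subsidy equals MEB at q*: 4.770 + 0.942×13.7542 = 17.7265.

subsidy = $17.726 per unit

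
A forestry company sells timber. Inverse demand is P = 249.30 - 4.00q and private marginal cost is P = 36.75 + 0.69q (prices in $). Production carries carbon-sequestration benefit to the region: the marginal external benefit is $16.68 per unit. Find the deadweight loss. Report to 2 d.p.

DWL = $29.66

Market equilibrium (private): 36.75 + 0.69q = 249.30 - 4.00q → q_m = 45.3198.
Social marginal cost = private MC − MEB = 20.07 + 0.69q.
Set SMC = demand: 20.07 + 0.69q = 249.30 - 4.00q → q* = 48.8763.
The welfare-loss triangle has base |q_m − q*| and height MEB(q_m) (the vertical gap between SMC and demand is zero at q* and MEB at q_m).
DWL = ½ × 3.5565 × 16.6800 = 29.6612.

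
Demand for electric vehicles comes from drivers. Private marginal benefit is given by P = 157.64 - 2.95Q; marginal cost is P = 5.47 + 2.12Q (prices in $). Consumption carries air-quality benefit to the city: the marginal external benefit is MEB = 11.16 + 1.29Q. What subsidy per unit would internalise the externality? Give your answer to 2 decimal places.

Social marginal benefit = demand + MEB = 168.80 - 1.66Q.
Set SMB = MC: 168.80 - 1.66Q = 5.47 + 2.12Q → Q* = 43.2090.
The Pigouvian subsidy equals MEB at Q*: 11.16 + 1.29×43.2090 = 66.8996.

subsidy = $66.90 per unit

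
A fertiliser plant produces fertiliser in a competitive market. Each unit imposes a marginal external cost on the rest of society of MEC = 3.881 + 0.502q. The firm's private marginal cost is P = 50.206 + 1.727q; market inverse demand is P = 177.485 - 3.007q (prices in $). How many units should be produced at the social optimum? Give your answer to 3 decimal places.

q* = 23.567

Social marginal cost = private MC + MEC = 54.087 + 2.229q.
Set SMC = demand: 54.087 + 2.229q = 177.485 - 3.007q → q* = 23.5672.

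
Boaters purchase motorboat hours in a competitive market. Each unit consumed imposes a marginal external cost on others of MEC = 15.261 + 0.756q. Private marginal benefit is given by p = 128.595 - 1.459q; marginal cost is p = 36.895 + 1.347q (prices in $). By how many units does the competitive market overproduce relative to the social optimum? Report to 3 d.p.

11.220 units

Market equilibrium (private): 36.895 + 1.347q = 128.595 - 1.459q → q_m = 32.6800.
Social marginal benefit = demand − MEC = 113.334 - 2.215q.
Set SMB = MC: 113.334 - 2.215q = 36.895 + 1.347q → q* = 21.4596.
Gap = |32.6800 − 21.4596| = 11.2204.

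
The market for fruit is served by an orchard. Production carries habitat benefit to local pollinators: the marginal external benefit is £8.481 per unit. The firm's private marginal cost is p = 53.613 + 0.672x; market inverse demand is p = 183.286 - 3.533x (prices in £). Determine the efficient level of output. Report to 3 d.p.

x* = 32.855

Social marginal cost = private MC − MEB = 45.132 + 0.672x.
Set SMC = demand: 45.132 + 0.672x = 183.286 - 3.533x → x* = 32.8547.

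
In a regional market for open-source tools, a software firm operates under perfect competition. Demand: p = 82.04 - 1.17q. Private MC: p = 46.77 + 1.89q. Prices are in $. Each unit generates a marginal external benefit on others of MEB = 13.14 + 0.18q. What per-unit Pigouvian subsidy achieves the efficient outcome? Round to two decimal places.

subsidy = $16.17 per unit

Social marginal cost = private MC − MEB = 33.63 + 1.71q.
Set SMC = demand: 33.63 + 1.71q = 82.04 - 1.17q → q* = 16.8090.
The Pigouvian subsidy equals MEB at q*: 13.14 + 0.18×16.8090 = 16.1656.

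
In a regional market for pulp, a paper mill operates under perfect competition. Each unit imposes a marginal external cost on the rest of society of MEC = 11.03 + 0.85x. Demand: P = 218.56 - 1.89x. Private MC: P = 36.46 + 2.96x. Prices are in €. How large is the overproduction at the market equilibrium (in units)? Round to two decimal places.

Market equilibrium (private): 36.46 + 2.96x = 218.56 - 1.89x → x_m = 37.5464.
Social marginal cost = private MC + MEC = 47.49 + 3.81x.
Set SMC = demand: 47.49 + 3.81x = 218.56 - 1.89x → x* = 30.0123.
Gap = |37.5464 − 30.0123| = 7.5341.

7.53 units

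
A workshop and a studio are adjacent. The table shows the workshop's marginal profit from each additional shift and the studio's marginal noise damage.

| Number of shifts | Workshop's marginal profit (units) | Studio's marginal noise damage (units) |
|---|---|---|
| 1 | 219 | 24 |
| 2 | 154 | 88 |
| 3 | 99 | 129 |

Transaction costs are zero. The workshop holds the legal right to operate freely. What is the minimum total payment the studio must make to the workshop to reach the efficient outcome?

Left alone the workshop would choose level 3 (marginal profit stays positive).
Efficient level: k* = 2 (marginal profit ≥ marginal noise damage through 2).
The studio must at least cover the workshop's forgone profit from cutting 3→2: 99 = 99.

99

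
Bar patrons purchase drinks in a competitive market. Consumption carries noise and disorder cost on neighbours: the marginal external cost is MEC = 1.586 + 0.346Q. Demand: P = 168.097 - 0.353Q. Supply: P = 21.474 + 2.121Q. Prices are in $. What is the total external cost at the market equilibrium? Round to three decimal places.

$701.642

Market equilibrium (private): 21.474 + 2.121Q = 168.097 - 0.353Q → Q_m = 59.2656.
Total external cost = ∫₀^{Q_m} (1.586 + 0.346Q) dQ = 1.586×59.2656 + ½×0.346×59.2656² = 701.6424.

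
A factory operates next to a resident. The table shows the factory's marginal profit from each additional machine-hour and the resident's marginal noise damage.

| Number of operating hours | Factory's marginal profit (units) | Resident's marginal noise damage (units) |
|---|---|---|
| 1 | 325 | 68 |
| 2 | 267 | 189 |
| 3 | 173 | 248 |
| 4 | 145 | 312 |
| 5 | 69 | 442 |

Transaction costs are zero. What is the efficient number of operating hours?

2

Bargaining reaches the level where marginal profit last exceeds marginal noise damage.
That holds through level 2 (267 ≥ 189) but not at 3 (173 < 248).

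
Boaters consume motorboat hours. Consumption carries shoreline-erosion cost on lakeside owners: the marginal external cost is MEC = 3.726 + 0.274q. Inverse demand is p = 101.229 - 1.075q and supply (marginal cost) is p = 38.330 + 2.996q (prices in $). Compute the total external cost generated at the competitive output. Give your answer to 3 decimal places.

Market equilibrium (private): 38.330 + 2.996q = 101.229 - 1.075q → q_m = 15.4505.
Total external cost = ∫₀^{q_m} (3.726 + 0.274q) dq = 3.726×15.4505 + ½×0.274×15.4505² = 90.2729.

$90.273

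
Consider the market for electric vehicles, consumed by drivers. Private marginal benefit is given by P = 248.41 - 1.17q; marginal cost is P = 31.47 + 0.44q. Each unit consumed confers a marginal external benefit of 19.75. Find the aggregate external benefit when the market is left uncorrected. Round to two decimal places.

Market equilibrium (private): 31.47 + 0.44q = 248.41 - 1.17q → q_m = 134.7453.
Total external benefit = MEB × q_m = 19.75 × 134.7453 = 2661.2197.

2661.22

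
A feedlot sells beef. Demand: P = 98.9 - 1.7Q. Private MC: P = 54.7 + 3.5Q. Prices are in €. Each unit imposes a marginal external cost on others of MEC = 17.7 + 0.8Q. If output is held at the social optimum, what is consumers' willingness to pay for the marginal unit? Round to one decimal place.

Social marginal cost = private MC + MEC = 72.4 + 4.3Q.
Set SMC = demand: 72.4 + 4.3Q = 98.9 - 1.7Q → Q* = 4.4167.
Consumer price on the demand curve at Q*: 98.9 − 1.7×4.4167 = 91.3916.

P = €91.4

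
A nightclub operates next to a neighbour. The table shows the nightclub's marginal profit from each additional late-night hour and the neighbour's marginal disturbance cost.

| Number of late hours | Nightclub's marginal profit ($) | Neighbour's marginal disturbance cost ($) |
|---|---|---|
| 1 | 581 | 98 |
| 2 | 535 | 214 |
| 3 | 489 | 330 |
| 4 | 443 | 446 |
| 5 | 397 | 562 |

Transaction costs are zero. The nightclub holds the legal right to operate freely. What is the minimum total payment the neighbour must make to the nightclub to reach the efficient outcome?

Left alone the nightclub would choose level 5 (marginal profit stays positive).
Efficient level: k* = 3 (marginal profit ≥ marginal disturbance cost through 3).
The neighbour must at least cover the nightclub's forgone profit from cutting 5→3: 443 + 397 = 840.

$840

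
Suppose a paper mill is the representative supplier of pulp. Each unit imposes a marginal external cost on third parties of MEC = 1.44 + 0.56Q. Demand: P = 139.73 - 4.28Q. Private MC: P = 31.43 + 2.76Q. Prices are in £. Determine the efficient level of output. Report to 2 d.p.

Q* = 14.06

Social marginal cost = private MC + MEC = 32.87 + 3.32Q.
Set SMC = demand: 32.87 + 3.32Q = 139.73 - 4.28Q → Q* = 14.0605.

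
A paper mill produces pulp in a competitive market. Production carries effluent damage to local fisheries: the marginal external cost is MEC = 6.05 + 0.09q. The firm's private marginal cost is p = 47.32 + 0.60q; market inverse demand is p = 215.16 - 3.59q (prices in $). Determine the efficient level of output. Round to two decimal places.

Social marginal cost = private MC + MEC = 53.37 + 0.69q.
Set SMC = demand: 53.37 + 0.69q = 215.16 - 3.59q → q* = 37.8014.

q* = 37.80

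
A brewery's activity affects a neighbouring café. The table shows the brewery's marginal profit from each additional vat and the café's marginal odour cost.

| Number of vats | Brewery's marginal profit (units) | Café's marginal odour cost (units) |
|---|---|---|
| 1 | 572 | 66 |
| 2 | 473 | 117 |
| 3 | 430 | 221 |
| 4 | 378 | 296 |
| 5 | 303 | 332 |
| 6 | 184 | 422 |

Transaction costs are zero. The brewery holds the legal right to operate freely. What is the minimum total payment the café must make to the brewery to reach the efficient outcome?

Left alone the brewery would choose level 6 (marginal profit stays positive).
Efficient level: k* = 4 (marginal profit ≥ marginal odour cost through 4).
The café must at least cover the brewery's forgone profit from cutting 6→4: 303 + 184 = 487.

487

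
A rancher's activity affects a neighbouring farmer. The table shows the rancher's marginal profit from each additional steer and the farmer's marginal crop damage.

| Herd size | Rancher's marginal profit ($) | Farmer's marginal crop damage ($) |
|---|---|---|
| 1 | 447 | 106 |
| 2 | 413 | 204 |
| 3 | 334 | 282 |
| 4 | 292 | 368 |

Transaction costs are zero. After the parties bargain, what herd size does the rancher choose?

3

Bargaining reaches the level where marginal profit last exceeds marginal crop damage.
That holds through level 3 (334 ≥ 282) but not at 4 (292 < 368).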